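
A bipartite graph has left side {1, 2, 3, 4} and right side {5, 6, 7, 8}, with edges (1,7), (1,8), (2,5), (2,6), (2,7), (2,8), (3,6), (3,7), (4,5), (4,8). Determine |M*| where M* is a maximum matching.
4 (matching: (1,8), (2,7), (3,6), (4,5); upper bound min(|L|,|R|) = min(4,4) = 4)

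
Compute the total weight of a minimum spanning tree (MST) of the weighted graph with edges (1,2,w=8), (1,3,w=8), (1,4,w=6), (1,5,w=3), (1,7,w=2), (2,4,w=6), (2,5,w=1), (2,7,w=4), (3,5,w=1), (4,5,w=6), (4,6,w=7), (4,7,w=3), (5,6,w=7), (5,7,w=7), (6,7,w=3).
13 (MST edges: (1,5,w=3), (1,7,w=2), (2,5,w=1), (3,5,w=1), (4,7,w=3), (6,7,w=3); sum of weights 3 + 2 + 1 + 1 + 3 + 3 = 13)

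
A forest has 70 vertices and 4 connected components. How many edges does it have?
66 (Each of the 4 component trees on V_i vertices has V_i - 1 edges; summing gives V - C = 70 - 4 = 66)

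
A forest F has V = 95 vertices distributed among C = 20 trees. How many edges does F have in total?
75 (Each of the 20 component trees on V_i vertices has V_i - 1 edges; summing gives V - C = 95 - 20 = 75)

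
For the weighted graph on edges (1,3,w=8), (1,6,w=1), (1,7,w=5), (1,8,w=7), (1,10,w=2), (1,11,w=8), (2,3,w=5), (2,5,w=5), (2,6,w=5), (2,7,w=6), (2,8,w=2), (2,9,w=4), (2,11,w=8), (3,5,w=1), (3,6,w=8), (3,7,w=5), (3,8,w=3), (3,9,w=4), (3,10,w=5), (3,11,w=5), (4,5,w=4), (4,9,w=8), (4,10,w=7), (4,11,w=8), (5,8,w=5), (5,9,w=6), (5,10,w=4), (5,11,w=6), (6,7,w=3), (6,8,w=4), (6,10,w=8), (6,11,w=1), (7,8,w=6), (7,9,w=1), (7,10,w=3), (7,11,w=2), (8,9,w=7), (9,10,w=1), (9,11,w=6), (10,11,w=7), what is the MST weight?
20 (MST edges: (1,6,w=1), (1,10,w=2), (2,8,w=2), (2,9,w=4), (3,5,w=1), (3,8,w=3), (4,5,w=4), (6,11,w=1), (7,9,w=1), (9,10,w=1); sum of weights 1 + 2 + 2 + 4 + 1 + 3 + 4 + 1 + 1 + 1 = 20)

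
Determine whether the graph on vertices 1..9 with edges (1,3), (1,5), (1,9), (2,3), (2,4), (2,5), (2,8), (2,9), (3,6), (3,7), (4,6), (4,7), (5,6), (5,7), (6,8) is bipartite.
Yes. Partition: {1, 2, 6, 7}, {3, 4, 5, 8, 9}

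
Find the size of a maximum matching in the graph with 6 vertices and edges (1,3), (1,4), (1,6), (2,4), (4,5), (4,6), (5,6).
3 (matching: (1,3), (2,4), (5,6); upper bound floor(n/2) = floor(6/2) = 3)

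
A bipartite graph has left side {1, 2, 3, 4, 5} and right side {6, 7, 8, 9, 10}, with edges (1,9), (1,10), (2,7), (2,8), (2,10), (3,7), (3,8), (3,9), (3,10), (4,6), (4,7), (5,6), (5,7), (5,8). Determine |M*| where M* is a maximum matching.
5 (matching: (1,10), (2,8), (3,9), (4,7), (5,6); upper bound min(|L|,|R|) = min(5,5) = 5)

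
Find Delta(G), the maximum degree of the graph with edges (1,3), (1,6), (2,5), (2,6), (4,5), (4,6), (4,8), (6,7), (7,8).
4 (attained at vertex 6)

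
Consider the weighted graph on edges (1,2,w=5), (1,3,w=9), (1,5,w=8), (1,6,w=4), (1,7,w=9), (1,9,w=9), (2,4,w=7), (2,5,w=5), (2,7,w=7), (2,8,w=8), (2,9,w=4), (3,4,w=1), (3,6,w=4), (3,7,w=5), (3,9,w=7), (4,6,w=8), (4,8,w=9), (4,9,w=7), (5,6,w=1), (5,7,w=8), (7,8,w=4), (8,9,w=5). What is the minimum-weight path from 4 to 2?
7 (path: 4 -> 2; weights 7 = 7)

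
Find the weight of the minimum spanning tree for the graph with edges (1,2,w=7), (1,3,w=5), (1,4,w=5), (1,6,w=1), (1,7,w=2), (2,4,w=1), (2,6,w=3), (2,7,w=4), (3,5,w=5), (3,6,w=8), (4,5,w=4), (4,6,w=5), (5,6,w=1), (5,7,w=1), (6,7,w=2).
12 (MST edges: (1,3,w=5), (1,6,w=1), (2,4,w=1), (2,6,w=3), (5,6,w=1), (5,7,w=1); sum of weights 5 + 1 + 1 + 3 + 1 + 1 = 12)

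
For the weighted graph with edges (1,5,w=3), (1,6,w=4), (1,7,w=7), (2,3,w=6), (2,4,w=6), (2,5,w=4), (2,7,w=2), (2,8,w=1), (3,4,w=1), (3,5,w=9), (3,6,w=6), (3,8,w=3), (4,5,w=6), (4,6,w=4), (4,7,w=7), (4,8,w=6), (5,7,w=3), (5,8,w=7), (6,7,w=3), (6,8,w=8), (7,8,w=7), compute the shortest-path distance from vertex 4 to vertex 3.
1 (path: 4 -> 3; weights 1 = 1)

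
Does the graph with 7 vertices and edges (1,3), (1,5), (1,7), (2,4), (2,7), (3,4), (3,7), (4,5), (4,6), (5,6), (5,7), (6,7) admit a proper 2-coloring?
No (odd cycle of length 3: 7 -> 1 -> 5 -> 7)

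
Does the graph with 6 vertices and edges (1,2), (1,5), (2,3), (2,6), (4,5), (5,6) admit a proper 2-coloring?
Yes. Partition: {1, 3, 4, 6}, {2, 5}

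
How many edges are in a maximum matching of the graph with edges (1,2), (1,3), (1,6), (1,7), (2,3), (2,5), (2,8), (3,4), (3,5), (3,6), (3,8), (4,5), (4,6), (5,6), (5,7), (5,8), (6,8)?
4 (matching: (1,2), (3,4), (5,7), (6,8); upper bound floor(n/2) = floor(8/2) = 4)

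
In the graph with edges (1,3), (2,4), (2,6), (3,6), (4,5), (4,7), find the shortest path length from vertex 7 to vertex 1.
5 (path: 7 -> 4 -> 2 -> 6 -> 3 -> 1, 5 edges)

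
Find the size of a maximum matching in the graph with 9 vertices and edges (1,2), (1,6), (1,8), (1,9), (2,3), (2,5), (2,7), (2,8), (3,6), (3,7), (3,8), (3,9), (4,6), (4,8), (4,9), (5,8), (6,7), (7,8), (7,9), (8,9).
4 (matching: (1,8), (2,5), (3,9), (6,7); upper bound floor(n/2) = floor(9/2) = 4)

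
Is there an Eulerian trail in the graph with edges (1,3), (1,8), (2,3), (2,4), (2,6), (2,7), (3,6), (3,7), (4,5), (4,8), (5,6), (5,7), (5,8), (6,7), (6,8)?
Yes (the graph is connected and exactly 2 vertices have odd degree: {4, 6}; any Eulerian path must start and end at those)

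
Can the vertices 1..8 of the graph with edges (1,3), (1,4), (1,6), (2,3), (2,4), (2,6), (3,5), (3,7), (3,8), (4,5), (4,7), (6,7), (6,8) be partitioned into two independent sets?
Yes. Partition: {1, 2, 5, 7, 8}, {3, 4, 6}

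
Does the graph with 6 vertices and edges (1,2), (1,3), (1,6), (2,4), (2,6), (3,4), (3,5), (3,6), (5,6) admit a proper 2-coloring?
No (odd cycle of length 3: 3 -> 1 -> 6 -> 3)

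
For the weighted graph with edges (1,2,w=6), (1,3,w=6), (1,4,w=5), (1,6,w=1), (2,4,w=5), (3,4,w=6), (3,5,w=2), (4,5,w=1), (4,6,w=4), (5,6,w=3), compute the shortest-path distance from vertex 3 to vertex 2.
8 (path: 3 -> 5 -> 4 -> 2; weights 2 + 1 + 5 = 8)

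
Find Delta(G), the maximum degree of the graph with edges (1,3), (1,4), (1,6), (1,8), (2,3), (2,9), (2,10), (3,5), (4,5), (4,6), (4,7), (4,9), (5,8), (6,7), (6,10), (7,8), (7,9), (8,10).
5 (attained at vertex 4)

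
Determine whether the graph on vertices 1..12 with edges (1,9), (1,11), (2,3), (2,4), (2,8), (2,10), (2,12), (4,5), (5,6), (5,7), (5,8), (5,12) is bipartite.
Yes. Partition: {1, 2, 5}, {3, 4, 6, 7, 8, 9, 10, 11, 12}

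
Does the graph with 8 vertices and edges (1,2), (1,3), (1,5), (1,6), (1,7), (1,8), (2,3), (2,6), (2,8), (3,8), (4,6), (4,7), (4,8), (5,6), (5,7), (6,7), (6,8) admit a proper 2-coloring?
No (odd cycle of length 3: 8 -> 1 -> 6 -> 8)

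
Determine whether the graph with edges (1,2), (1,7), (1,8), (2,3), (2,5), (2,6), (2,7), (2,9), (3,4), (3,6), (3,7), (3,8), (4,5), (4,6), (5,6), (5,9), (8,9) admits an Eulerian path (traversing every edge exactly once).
No (6 vertices have odd degree: {1, 3, 4, 7, 8, 9}; Eulerian path requires 0 or 2)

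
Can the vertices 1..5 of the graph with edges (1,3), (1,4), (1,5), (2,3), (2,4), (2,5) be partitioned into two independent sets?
Yes. Partition: {1, 2}, {3, 4, 5}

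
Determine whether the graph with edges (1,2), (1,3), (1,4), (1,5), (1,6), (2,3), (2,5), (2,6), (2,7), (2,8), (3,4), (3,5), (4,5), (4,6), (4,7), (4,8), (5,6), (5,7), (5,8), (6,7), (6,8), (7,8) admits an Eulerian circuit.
No (4 vertices have odd degree: {1, 5, 7, 8}; Eulerian circuit requires 0)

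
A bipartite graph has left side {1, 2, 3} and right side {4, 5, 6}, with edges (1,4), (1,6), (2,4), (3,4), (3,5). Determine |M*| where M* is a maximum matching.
3 (matching: (1,6), (2,4), (3,5); upper bound min(|L|,|R|) = min(3,3) = 3)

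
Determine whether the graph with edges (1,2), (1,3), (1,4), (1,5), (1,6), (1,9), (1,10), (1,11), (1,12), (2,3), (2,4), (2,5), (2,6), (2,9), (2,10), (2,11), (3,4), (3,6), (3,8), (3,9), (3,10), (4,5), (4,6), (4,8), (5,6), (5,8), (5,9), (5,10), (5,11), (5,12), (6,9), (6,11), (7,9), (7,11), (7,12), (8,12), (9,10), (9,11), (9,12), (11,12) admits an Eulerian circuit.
No (8 vertices have odd degree: {1, 3, 5, 6, 7, 9, 10, 11}; Eulerian circuit requires 0)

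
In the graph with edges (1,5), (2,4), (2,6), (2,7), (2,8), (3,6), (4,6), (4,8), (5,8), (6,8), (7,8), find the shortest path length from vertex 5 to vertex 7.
2 (path: 5 -> 8 -> 7, 2 edges)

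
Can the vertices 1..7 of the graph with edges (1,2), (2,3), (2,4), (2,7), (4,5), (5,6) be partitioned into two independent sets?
Yes. Partition: {1, 3, 4, 6, 7}, {2, 5}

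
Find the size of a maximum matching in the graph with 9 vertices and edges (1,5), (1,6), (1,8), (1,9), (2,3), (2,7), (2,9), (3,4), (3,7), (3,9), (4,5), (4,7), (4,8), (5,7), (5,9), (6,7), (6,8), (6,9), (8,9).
4 (matching: (1,8), (2,3), (4,7), (6,9); upper bound floor(n/2) = floor(9/2) = 4)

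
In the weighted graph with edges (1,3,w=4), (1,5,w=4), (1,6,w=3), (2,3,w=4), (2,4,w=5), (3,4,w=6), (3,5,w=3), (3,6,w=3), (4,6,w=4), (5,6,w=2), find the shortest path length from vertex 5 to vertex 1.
4 (path: 5 -> 1; weights 4 = 4)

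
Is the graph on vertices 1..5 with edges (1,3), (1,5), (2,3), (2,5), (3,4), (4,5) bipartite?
Yes. Partition: {1, 2, 4}, {3, 5}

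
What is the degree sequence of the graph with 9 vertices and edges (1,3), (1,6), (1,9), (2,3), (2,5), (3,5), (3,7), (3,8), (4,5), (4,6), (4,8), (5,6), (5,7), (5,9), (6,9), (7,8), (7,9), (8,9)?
[6, 5, 5, 4, 4, 4, 3, 3, 2] (degrees: deg(1)=3, deg(2)=2, deg(3)=5, deg(4)=3, deg(5)=6, deg(6)=4, deg(7)=4, deg(8)=4, deg(9)=5)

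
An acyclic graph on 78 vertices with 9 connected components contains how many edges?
69 (Each of the 9 component trees on V_i vertices has V_i - 1 edges; summing gives V - C = 78 - 9 = 69)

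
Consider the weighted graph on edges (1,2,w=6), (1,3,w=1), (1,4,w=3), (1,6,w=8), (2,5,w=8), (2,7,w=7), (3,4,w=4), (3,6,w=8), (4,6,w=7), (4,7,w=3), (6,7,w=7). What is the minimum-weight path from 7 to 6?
7 (path: 7 -> 6; weights 7 = 7)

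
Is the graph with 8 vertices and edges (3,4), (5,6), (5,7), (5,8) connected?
No, it has 4 components: {1}, {2}, {3, 4}, {5, 6, 7, 8}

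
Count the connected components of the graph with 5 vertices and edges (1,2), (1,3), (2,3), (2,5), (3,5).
2 (components: {1, 2, 3, 5}, {4})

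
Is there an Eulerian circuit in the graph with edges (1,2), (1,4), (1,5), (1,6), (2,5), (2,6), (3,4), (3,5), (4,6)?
No (4 vertices have odd degree: {2, 4, 5, 6}; Eulerian circuit requires 0)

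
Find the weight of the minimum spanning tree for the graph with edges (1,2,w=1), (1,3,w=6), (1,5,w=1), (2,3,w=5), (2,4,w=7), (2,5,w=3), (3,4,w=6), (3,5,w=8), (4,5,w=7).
13 (MST edges: (1,2,w=1), (1,5,w=1), (2,3,w=5), (3,4,w=6); sum of weights 1 + 1 + 5 + 6 = 13)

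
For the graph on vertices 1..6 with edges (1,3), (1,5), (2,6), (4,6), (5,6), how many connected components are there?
1 (components: {1, 2, 3, 4, 5, 6})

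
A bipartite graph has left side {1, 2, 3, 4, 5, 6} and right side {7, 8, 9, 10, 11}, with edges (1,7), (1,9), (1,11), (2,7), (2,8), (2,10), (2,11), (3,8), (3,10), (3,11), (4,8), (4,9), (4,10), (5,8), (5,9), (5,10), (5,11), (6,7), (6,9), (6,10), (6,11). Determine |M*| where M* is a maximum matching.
5 (matching: (1,11), (2,10), (3,8), (4,9), (6,7); upper bound min(|L|,|R|) = min(6,5) = 5)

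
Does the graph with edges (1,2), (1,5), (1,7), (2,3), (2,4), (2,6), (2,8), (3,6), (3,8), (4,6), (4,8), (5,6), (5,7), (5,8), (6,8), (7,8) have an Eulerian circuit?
No (6 vertices have odd degree: {1, 2, 3, 4, 6, 7}; Eulerian circuit requires 0)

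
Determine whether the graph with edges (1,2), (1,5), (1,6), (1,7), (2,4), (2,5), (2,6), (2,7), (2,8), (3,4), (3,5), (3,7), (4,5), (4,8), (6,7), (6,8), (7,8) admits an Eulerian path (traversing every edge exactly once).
Yes (the graph is connected and exactly 2 vertices have odd degree: {3, 7}; any Eulerian path must start and end at those)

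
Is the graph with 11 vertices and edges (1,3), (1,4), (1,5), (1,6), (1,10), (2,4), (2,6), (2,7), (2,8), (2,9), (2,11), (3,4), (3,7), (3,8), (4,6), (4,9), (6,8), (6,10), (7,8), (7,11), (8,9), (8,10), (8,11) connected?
Yes (BFS from 1 visits [1, 3, 4, 5, 6, 10, 7, 8, 2, 9, 11] — all 11 vertices reached)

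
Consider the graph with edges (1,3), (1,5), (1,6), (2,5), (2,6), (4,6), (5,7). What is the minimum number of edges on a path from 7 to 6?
3 (path: 7 -> 5 -> 1 -> 6, 3 edges)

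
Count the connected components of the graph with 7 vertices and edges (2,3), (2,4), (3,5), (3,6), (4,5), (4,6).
3 (components: {1}, {2, 3, 4, 5, 6}, {7})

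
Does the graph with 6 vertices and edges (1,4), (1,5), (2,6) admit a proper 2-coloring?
Yes. Partition: {1, 2, 3}, {4, 5, 6}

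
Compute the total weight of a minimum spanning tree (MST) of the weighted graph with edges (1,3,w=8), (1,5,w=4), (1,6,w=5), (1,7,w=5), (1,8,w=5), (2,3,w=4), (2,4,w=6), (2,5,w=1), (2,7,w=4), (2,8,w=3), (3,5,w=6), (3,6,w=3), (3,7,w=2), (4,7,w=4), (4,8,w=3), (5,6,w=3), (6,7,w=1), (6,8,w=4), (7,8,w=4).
17 (MST edges: (1,5,w=4), (2,5,w=1), (2,8,w=3), (3,7,w=2), (4,8,w=3), (5,6,w=3), (6,7,w=1); sum of weights 4 + 1 + 3 + 2 + 3 + 3 + 1 = 17)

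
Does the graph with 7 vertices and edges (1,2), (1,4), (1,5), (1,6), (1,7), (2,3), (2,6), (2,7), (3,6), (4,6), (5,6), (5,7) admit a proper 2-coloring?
No (odd cycle of length 3: 6 -> 1 -> 4 -> 6)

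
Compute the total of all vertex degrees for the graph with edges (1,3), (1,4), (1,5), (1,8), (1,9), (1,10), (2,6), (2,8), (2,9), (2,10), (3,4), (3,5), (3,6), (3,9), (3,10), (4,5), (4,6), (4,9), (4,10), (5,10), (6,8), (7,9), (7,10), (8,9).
48 (handshake: sum of degrees = 2|E| = 2 x 24 = 48)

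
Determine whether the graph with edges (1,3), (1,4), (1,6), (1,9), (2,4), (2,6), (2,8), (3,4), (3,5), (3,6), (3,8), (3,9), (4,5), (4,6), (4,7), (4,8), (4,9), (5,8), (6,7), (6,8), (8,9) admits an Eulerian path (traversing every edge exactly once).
Yes (the graph is connected and exactly 2 vertices have odd degree: {2, 5}; any Eulerian path must start and end at those)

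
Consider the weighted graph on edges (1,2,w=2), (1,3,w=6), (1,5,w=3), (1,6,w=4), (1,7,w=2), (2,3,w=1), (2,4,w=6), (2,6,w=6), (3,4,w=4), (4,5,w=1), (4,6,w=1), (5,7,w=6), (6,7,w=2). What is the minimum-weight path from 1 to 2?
2 (path: 1 -> 2; weights 2 = 2)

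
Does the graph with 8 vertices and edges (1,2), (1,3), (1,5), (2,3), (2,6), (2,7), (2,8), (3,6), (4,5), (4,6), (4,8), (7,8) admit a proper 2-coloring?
No (odd cycle of length 3: 2 -> 1 -> 3 -> 2)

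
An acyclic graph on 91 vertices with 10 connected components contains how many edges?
81 (Each of the 10 component trees on V_i vertices has V_i - 1 edges; summing gives V - C = 91 - 10 = 81)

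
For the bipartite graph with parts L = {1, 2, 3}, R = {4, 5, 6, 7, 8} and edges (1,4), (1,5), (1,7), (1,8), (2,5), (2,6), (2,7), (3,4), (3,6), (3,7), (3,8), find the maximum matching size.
3 (matching: (1,8), (2,7), (3,6); upper bound min(|L|,|R|) = min(3,5) = 3)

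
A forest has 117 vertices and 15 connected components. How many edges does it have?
102 (Each of the 15 component trees on V_i vertices has V_i - 1 edges; summing gives V - C = 117 - 15 = 102)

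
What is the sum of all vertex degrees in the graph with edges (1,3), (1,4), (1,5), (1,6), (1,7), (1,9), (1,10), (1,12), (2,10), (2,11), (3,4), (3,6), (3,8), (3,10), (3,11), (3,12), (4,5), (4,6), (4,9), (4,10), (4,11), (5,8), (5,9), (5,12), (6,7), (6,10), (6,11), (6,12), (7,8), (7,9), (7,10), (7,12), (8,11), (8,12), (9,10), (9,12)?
72 (handshake: sum of degrees = 2|E| = 2 x 36 = 72)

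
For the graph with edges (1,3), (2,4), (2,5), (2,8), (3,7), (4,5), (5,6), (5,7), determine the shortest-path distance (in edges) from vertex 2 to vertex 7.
2 (path: 2 -> 5 -> 7, 2 edges)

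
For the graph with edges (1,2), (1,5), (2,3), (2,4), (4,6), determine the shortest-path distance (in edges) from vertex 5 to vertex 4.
3 (path: 5 -> 1 -> 2 -> 4, 3 edges)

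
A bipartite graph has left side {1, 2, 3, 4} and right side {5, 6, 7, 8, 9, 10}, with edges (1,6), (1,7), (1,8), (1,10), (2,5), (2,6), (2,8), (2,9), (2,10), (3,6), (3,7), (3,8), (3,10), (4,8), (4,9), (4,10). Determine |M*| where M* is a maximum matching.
4 (matching: (1,10), (2,9), (3,7), (4,8); upper bound min(|L|,|R|) = min(4,6) = 4)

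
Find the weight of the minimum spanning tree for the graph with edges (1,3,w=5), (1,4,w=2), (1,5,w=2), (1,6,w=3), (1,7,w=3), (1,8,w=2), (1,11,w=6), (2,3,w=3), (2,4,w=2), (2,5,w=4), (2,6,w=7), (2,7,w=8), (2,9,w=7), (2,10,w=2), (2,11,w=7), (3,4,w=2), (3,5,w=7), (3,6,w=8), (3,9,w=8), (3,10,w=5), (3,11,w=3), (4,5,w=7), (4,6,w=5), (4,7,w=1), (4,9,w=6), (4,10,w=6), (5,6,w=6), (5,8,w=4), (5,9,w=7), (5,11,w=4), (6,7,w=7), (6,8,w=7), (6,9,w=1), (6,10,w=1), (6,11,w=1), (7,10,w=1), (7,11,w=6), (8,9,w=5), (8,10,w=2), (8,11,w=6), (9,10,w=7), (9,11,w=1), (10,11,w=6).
15 (MST edges: (1,4,w=2), (1,5,w=2), (1,8,w=2), (2,4,w=2), (3,4,w=2), (4,7,w=1), (6,9,w=1), (6,10,w=1), (6,11,w=1), (7,10,w=1); sum of weights 2 + 2 + 2 + 2 + 2 + 1 + 1 + 1 + 1 + 1 = 15)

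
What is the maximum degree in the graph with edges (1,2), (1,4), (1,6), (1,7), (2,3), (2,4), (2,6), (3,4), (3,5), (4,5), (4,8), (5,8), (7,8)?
5 (attained at vertex 4)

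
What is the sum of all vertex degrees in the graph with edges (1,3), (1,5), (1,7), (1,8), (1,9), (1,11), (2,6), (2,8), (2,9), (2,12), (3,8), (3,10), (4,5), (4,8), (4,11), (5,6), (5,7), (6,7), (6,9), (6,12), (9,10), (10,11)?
44 (handshake: sum of degrees = 2|E| = 2 x 22 = 44)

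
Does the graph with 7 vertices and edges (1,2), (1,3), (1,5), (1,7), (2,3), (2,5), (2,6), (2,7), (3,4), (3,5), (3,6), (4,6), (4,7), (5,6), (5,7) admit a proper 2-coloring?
No (odd cycle of length 3: 5 -> 1 -> 7 -> 5)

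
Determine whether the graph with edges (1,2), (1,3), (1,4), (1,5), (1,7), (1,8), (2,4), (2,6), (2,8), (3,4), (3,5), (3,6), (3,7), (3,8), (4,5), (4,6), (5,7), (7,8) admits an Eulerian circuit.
No (2 vertices have odd degree: {4, 6}; Eulerian circuit requires 0)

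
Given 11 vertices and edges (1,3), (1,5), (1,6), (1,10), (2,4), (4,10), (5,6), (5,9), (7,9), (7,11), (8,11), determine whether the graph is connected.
Yes (BFS from 1 visits [1, 3, 5, 6, 10, 9, 4, 7, 2, 11, 8] — all 11 vertices reached)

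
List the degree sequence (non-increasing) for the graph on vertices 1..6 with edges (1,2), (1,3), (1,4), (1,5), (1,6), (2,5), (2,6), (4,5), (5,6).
[5, 4, 3, 3, 2, 1] (degrees: deg(1)=5, deg(2)=3, deg(3)=1, deg(4)=2, deg(5)=4, deg(6)=3)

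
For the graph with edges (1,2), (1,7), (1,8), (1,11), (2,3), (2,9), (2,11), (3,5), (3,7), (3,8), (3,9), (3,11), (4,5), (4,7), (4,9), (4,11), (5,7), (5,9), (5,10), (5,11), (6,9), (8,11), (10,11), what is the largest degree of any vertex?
7 (attained at vertex 11)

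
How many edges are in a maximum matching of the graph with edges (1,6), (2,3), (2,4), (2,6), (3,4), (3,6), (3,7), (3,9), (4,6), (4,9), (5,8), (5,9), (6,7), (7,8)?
4 (matching: (1,6), (3,7), (4,9), (5,8); upper bound floor(n/2) = floor(9/2) = 4)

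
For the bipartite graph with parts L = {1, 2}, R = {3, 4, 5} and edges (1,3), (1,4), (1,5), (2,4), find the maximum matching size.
2 (matching: (1,5), (2,4); upper bound min(|L|,|R|) = min(2,3) = 2)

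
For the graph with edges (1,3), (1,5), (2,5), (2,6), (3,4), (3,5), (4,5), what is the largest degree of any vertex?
4 (attained at vertex 5)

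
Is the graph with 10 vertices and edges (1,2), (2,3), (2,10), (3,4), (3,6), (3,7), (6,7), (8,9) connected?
No, it has 3 components: {1, 2, 3, 4, 6, 7, 10}, {5}, {8, 9}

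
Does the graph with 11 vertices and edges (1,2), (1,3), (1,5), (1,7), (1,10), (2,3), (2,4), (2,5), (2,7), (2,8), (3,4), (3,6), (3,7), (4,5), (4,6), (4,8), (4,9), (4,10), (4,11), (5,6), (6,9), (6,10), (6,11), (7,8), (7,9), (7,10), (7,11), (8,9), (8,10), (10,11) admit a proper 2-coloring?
No (odd cycle of length 3: 3 -> 1 -> 2 -> 3)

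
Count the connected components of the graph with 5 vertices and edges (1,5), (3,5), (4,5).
2 (components: {1, 3, 4, 5}, {2})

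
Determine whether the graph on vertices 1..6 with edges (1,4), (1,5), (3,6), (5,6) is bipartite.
Yes. Partition: {1, 2, 6}, {3, 4, 5}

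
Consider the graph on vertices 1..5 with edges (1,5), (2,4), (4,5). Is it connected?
No, it has 2 components: {1, 2, 4, 5}, {3}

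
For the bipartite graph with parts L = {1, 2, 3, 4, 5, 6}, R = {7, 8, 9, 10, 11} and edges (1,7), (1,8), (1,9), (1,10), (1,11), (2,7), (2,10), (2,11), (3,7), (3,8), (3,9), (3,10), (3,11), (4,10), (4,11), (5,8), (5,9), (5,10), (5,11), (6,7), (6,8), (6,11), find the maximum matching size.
5 (matching: (1,11), (2,10), (3,9), (5,8), (6,7); upper bound min(|L|,|R|) = min(6,5) = 5)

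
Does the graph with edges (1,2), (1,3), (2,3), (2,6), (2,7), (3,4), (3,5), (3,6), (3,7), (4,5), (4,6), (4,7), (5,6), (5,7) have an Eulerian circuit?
Yes (the graph is connected and all 7 vertices have even degree)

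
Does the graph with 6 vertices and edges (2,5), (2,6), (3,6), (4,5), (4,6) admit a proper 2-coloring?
Yes. Partition: {1, 2, 3, 4}, {5, 6}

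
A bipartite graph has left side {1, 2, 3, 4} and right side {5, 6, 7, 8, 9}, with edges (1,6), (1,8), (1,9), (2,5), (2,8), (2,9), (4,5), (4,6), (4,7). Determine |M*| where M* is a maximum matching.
3 (matching: (1,9), (2,8), (4,7); upper bound min(|L|,|R|) = min(4,5) = 4)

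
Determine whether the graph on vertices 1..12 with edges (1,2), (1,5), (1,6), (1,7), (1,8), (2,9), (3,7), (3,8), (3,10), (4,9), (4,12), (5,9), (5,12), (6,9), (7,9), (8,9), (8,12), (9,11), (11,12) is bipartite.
Yes. Partition: {1, 3, 9, 12}, {2, 4, 5, 6, 7, 8, 10, 11}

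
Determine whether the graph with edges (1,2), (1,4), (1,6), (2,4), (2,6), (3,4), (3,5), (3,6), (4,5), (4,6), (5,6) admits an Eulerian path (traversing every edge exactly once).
No (6 vertices have odd degree: {1, 2, 3, 4, 5, 6}; Eulerian path requires 0 or 2)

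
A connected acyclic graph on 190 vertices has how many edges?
189 (A tree on V vertices has V - 1 edges, so 190 - 1 = 189)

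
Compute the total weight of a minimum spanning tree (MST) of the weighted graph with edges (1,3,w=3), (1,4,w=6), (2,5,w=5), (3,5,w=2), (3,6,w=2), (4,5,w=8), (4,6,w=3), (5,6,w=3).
15 (MST edges: (1,3,w=3), (2,5,w=5), (3,5,w=2), (3,6,w=2), (4,6,w=3); sum of weights 3 + 5 + 2 + 2 + 3 = 15)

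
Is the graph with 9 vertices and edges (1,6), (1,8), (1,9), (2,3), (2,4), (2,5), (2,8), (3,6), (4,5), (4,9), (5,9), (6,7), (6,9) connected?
Yes (BFS from 1 visits [1, 6, 8, 9, 3, 7, 2, 4, 5] — all 9 vertices reached)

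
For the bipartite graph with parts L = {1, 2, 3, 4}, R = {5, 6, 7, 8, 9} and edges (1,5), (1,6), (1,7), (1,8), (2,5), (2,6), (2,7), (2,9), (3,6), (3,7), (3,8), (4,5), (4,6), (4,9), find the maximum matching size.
4 (matching: (1,8), (2,9), (3,7), (4,6); upper bound min(|L|,|R|) = min(4,5) = 4)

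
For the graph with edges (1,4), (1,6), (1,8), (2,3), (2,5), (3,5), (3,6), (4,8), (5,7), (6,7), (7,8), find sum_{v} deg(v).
22 (handshake: sum of degrees = 2|E| = 2 x 11 = 22)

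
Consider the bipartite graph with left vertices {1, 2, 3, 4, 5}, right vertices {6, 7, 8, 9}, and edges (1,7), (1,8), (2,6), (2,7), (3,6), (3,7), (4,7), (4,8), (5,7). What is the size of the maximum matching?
3 (matching: (1,8), (2,7), (3,6); upper bound min(|L|,|R|) = min(5,4) = 4)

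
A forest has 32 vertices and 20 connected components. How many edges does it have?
12 (Each of the 20 component trees on V_i vertices has V_i - 1 edges; summing gives V - C = 32 - 20 = 12)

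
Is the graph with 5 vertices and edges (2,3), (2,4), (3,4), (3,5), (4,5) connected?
No, it has 2 components: {1}, {2, 3, 4, 5}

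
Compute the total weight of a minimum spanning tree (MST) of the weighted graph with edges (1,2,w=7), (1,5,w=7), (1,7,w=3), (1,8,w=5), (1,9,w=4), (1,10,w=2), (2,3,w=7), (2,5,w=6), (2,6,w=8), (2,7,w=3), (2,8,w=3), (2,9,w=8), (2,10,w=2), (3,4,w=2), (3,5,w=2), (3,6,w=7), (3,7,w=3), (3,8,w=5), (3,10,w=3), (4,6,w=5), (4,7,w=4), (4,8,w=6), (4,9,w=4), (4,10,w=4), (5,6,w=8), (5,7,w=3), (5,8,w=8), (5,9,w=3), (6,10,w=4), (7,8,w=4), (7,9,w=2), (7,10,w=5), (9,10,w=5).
23 (MST edges: (1,7,w=3), (1,10,w=2), (2,8,w=3), (2,10,w=2), (3,4,w=2), (3,5,w=2), (3,10,w=3), (6,10,w=4), (7,9,w=2); sum of weights 3 + 2 + 3 + 2 + 2 + 2 + 3 + 4 + 2 = 23)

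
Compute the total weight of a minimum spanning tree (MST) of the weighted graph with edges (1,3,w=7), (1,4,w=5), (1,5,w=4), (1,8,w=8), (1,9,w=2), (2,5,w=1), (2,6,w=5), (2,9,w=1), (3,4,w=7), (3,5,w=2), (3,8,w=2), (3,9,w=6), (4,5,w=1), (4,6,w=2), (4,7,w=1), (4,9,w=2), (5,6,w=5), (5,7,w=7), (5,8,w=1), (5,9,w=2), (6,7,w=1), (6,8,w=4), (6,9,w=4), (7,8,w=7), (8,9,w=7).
10 (MST edges: (1,9,w=2), (2,5,w=1), (2,9,w=1), (3,5,w=2), (4,5,w=1), (4,7,w=1), (5,8,w=1), (6,7,w=1); sum of weights 2 + 1 + 1 + 2 + 1 + 1 + 1 + 1 = 10)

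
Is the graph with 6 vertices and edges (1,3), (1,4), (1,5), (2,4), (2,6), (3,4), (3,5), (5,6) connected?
Yes (BFS from 1 visits [1, 3, 4, 5, 2, 6] — all 6 vertices reached)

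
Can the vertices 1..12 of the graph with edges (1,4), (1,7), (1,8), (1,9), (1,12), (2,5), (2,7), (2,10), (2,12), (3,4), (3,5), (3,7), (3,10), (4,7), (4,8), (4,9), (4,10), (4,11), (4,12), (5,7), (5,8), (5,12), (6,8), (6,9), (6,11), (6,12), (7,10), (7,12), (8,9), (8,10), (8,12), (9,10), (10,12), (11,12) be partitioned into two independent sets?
No (odd cycle of length 3: 4 -> 1 -> 8 -> 4)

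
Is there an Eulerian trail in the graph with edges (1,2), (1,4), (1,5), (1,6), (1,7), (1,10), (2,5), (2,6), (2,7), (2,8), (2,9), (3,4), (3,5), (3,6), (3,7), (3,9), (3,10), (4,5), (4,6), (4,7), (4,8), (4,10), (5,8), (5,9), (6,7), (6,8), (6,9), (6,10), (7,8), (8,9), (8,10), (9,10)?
Yes (the graph is connected and exactly 2 vertices have odd degree: {4, 8}; any Eulerian path must start and end at those)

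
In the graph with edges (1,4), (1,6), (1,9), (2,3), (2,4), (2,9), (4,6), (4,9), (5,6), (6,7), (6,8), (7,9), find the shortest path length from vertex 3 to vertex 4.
2 (path: 3 -> 2 -> 4, 2 edges)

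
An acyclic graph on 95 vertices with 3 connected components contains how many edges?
92 (Each of the 3 component trees on V_i vertices has V_i - 1 edges; summing gives V - C = 95 - 3 = 92)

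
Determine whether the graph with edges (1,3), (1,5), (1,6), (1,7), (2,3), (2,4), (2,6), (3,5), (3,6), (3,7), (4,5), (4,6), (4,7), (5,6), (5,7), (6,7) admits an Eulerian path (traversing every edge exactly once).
No (4 vertices have odd degree: {2, 3, 5, 7}; Eulerian path requires 0 or 2)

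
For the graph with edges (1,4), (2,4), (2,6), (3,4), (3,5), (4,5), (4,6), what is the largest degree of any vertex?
5 (attained at vertex 4)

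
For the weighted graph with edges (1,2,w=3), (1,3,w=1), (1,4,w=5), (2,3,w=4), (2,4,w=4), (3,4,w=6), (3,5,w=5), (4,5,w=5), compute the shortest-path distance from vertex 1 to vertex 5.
6 (path: 1 -> 3 -> 5; weights 1 + 5 = 6)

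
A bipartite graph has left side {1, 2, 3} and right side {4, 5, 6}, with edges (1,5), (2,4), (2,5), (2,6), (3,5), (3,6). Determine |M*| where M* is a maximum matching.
3 (matching: (1,5), (2,4), (3,6); upper bound min(|L|,|R|) = min(3,3) = 3)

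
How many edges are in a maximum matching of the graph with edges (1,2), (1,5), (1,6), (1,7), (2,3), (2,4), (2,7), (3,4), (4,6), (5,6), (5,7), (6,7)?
3 (matching: (1,6), (3,4), (5,7); upper bound floor(n/2) = floor(7/2) = 3)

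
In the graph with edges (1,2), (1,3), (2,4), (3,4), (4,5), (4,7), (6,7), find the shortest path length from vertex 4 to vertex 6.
2 (path: 4 -> 7 -> 6, 2 edges)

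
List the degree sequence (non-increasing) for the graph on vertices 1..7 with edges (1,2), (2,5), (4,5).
[2, 2, 1, 1, 0, 0, 0] (degrees: deg(1)=1, deg(2)=2, deg(3)=0, deg(4)=1, deg(5)=2, deg(6)=0, deg(7)=0)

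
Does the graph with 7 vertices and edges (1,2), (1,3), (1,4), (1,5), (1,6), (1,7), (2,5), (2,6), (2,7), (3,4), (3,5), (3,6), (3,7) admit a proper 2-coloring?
No (odd cycle of length 3: 5 -> 1 -> 3 -> 5)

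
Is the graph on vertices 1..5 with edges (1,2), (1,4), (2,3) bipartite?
Yes. Partition: {1, 3, 5}, {2, 4}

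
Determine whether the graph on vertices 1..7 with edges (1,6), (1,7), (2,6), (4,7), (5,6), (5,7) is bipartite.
Yes. Partition: {1, 2, 3, 4, 5}, {6, 7}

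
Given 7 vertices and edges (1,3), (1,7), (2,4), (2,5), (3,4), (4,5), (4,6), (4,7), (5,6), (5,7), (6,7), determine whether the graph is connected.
Yes (BFS from 1 visits [1, 3, 7, 4, 5, 6, 2] — all 7 vertices reached)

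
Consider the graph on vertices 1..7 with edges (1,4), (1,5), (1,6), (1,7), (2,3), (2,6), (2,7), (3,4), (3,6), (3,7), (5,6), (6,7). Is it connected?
Yes (BFS from 1 visits [1, 4, 5, 6, 7, 3, 2] — all 7 vertices reached)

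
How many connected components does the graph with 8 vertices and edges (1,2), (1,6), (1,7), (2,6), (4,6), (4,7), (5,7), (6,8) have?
2 (components: {1, 2, 4, 5, 6, 7, 8}, {3})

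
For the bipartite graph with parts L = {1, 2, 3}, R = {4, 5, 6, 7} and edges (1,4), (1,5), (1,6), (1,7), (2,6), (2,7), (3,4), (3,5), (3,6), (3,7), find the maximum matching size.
3 (matching: (1,7), (2,6), (3,5); upper bound min(|L|,|R|) = min(3,4) = 3)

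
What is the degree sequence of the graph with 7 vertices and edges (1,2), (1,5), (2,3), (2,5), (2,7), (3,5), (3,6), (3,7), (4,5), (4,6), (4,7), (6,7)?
[4, 4, 4, 4, 3, 3, 2] (degrees: deg(1)=2, deg(2)=4, deg(3)=4, deg(4)=3, deg(5)=4, deg(6)=3, deg(7)=4)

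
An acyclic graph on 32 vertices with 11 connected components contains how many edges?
21 (Each of the 11 component trees on V_i vertices has V_i - 1 edges; summing gives V - C = 32 - 11 = 21)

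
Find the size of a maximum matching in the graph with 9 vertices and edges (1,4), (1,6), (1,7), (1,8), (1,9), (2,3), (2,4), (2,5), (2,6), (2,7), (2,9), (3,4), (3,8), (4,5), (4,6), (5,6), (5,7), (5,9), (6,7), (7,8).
4 (matching: (1,9), (2,7), (3,8), (4,6); upper bound floor(n/2) = floor(9/2) = 4)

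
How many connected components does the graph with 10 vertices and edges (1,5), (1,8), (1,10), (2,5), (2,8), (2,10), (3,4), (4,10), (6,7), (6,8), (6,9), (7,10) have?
1 (components: {1, 2, 3, 4, 5, 6, 7, 8, 9, 10})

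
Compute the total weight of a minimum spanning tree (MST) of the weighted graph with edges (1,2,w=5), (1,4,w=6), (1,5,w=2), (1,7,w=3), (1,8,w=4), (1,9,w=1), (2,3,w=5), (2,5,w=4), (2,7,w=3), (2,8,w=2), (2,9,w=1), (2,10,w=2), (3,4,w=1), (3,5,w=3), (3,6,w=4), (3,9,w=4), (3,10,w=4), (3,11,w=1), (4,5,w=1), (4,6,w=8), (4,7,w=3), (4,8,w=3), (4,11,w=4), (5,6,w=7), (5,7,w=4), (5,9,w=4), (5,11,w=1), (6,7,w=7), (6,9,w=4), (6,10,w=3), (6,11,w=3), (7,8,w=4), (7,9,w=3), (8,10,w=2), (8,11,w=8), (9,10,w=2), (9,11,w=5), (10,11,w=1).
16 (MST edges: (1,5,w=2), (1,7,w=3), (1,9,w=1), (2,8,w=2), (2,9,w=1), (3,4,w=1), (3,11,w=1), (4,5,w=1), (6,10,w=3), (10,11,w=1); sum of weights 2 + 3 + 1 + 2 + 1 + 1 + 1 + 1 + 3 + 1 = 16)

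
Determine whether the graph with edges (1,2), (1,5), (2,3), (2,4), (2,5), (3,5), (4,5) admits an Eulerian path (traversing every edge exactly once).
Yes — and in fact it has an Eulerian circuit (the graph is connected and all 5 vertices have even degree)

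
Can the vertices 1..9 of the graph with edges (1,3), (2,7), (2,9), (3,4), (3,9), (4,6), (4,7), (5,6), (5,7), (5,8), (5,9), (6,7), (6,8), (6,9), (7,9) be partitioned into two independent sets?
No (odd cycle of length 5: 6 -> 4 -> 3 -> 9 -> 5 -> 6)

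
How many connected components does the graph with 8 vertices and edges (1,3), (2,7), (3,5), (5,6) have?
4 (components: {1, 3, 5, 6}, {2, 7}, {4}, {8})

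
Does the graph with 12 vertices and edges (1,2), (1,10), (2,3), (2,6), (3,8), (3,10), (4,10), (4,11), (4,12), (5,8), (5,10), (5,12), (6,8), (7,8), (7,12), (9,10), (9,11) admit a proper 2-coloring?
Yes. Partition: {1, 3, 4, 5, 6, 7, 9}, {2, 8, 10, 11, 12}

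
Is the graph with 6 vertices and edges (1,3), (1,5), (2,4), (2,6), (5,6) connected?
Yes (BFS from 1 visits [1, 3, 5, 6, 2, 4] — all 6 vertices reached)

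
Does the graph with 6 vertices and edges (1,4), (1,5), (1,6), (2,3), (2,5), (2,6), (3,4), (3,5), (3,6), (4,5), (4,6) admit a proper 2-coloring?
No (odd cycle of length 3: 6 -> 1 -> 4 -> 6)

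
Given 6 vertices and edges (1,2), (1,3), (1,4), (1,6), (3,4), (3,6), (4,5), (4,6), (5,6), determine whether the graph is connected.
Yes (BFS from 1 visits [1, 2, 3, 4, 6, 5] — all 6 vertices reached)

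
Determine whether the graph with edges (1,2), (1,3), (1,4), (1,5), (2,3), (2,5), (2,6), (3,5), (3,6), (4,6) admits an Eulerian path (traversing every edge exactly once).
Yes (the graph is connected and exactly 2 vertices have odd degree: {5, 6}; any Eulerian path must start and end at those)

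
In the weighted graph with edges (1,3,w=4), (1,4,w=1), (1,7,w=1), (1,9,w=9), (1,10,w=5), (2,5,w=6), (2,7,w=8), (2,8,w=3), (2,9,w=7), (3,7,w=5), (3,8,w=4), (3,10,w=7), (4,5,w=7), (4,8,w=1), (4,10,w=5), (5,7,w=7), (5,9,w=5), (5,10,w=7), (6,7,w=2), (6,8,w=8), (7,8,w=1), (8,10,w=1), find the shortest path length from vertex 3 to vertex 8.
4 (path: 3 -> 8; weights 4 = 4)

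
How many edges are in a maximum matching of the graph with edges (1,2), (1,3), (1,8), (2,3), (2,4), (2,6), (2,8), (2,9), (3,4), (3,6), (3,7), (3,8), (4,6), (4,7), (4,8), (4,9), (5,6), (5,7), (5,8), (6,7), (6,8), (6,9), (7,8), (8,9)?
4 (matching: (2,9), (3,7), (4,6), (5,8); upper bound floor(n/2) = floor(9/2) = 4)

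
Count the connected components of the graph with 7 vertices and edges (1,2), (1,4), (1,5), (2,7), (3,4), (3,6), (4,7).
1 (components: {1, 2, 3, 4, 5, 6, 7})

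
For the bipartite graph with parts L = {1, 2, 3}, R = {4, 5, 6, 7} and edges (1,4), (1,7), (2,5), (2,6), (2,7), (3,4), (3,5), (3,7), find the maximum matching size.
3 (matching: (1,7), (2,6), (3,5); upper bound min(|L|,|R|) = min(3,4) = 3)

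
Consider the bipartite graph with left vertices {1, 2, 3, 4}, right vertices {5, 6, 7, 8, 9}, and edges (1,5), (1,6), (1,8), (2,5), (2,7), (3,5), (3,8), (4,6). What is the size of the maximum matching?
4 (matching: (1,8), (2,7), (3,5), (4,6); upper bound min(|L|,|R|) = min(4,5) = 4)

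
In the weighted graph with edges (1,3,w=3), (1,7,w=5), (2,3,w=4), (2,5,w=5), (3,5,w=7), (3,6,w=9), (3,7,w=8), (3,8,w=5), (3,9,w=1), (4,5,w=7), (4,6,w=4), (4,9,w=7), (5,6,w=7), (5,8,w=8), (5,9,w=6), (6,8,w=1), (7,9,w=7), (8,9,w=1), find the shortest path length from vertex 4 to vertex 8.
5 (path: 4 -> 6 -> 8; weights 4 + 1 = 5)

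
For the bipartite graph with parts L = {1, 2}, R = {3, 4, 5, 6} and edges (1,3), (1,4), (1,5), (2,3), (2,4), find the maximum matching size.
2 (matching: (1,5), (2,4); upper bound min(|L|,|R|) = min(2,4) = 2)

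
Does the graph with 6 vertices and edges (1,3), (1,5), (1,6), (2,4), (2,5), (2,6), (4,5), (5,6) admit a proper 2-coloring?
No (odd cycle of length 3: 5 -> 1 -> 6 -> 5)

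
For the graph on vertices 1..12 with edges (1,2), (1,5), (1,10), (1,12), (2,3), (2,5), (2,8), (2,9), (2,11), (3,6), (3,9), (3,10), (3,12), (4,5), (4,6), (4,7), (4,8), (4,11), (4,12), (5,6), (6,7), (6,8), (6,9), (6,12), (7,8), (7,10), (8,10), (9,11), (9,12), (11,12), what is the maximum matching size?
6 (matching: (1,2), (3,12), (4,8), (5,6), (7,10), (9,11); upper bound floor(n/2) = floor(12/2) = 6)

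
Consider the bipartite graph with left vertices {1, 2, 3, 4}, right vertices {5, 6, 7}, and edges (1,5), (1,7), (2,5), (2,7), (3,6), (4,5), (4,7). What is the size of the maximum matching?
3 (matching: (1,7), (2,5), (3,6); upper bound min(|L|,|R|) = min(4,3) = 3)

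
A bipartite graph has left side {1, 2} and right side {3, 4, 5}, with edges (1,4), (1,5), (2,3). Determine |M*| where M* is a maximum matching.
2 (matching: (1,5), (2,3); upper bound min(|L|,|R|) = min(2,3) = 2)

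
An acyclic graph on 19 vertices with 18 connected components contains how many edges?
1 (Each of the 18 component trees on V_i vertices has V_i - 1 edges; summing gives V - C = 19 - 18 = 1)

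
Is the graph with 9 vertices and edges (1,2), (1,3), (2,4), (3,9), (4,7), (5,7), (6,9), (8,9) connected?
Yes (BFS from 1 visits [1, 2, 3, 4, 9, 7, 6, 8, 5] — all 9 vertices reached)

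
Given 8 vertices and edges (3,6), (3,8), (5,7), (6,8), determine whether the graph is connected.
No, it has 5 components: {1}, {2}, {3, 6, 8}, {4}, {5, 7}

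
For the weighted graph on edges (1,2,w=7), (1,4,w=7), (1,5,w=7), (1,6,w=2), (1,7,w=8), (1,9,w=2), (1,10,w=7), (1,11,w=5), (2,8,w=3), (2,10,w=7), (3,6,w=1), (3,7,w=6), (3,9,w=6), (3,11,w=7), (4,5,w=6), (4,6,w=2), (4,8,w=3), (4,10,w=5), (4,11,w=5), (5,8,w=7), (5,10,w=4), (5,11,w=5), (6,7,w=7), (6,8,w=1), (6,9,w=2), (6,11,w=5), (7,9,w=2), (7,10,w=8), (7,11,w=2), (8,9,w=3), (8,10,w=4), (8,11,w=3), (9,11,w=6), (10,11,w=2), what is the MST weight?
21 (MST edges: (1,6,w=2), (1,9,w=2), (2,8,w=3), (3,6,w=1), (4,6,w=2), (5,10,w=4), (6,8,w=1), (7,9,w=2), (7,11,w=2), (10,11,w=2); sum of weights 2 + 2 + 3 + 1 + 2 + 4 + 1 + 2 + 2 + 2 = 21)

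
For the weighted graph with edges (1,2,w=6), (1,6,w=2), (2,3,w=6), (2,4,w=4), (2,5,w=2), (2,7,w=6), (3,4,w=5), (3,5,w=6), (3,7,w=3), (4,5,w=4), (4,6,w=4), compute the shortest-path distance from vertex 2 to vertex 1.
6 (path: 2 -> 1; weights 6 = 6)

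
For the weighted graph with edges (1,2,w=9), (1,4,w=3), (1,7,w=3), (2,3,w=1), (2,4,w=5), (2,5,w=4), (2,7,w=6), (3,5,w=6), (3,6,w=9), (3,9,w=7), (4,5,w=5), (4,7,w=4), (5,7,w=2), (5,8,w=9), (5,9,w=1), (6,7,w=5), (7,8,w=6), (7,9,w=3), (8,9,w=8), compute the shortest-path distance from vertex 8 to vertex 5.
8 (path: 8 -> 7 -> 5; weights 6 + 2 = 8)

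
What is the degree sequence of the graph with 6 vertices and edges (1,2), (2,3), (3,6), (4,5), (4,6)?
[2, 2, 2, 2, 1, 1] (degrees: deg(1)=1, deg(2)=2, deg(3)=2, deg(4)=2, deg(5)=1, deg(6)=2)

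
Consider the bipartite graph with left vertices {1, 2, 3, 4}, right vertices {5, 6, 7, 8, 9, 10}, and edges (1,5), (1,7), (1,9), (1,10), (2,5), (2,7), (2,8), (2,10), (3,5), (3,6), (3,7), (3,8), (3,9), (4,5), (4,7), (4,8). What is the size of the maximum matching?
4 (matching: (1,10), (2,8), (3,9), (4,7); upper bound min(|L|,|R|) = min(4,6) = 4)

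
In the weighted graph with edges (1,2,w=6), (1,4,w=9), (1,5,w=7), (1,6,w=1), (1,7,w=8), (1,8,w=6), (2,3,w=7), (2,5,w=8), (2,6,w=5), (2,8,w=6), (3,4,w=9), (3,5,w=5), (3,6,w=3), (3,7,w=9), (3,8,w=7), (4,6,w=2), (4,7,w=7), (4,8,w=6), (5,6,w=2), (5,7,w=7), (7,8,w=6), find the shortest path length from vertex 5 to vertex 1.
3 (path: 5 -> 6 -> 1; weights 2 + 1 = 3)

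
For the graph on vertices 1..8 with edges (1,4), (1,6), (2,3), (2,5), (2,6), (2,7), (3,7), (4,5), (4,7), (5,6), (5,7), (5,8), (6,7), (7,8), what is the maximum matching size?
4 (matching: (1,6), (2,3), (4,5), (7,8); upper bound floor(n/2) = floor(8/2) = 4)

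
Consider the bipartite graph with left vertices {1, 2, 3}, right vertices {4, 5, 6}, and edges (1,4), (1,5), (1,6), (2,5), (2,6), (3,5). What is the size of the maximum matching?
3 (matching: (1,4), (2,6), (3,5); upper bound min(|L|,|R|) = min(3,3) = 3)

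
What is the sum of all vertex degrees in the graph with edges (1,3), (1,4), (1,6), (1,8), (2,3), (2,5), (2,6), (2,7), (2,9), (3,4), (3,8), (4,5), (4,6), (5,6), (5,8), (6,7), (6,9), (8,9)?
36 (handshake: sum of degrees = 2|E| = 2 x 18 = 36)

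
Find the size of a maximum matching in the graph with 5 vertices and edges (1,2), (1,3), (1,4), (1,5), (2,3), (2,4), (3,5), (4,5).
2 (matching: (1,3), (4,5); upper bound floor(n/2) = floor(5/2) = 2)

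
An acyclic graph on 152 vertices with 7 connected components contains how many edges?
145 (Each of the 7 component trees on V_i vertices has V_i - 1 edges; summing gives V - C = 152 - 7 = 145)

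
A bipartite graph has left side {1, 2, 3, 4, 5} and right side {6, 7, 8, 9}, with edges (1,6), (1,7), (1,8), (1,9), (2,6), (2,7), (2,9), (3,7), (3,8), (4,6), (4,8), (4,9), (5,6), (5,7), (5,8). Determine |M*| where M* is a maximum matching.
4 (matching: (1,9), (2,7), (3,8), (4,6); upper bound min(|L|,|R|) = min(5,4) = 4)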